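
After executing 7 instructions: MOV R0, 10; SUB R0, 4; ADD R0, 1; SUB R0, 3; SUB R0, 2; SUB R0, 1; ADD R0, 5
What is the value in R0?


Register state trace:
  MOV R0, 10  → R0 = 10
  SUB R0, 4  → R0 = 10 - 4 = 6
  ADD R0, 1  → R0 = 6 + 1 = 7
  SUB R0, 3  → R0 = 7 - 3 = 4
  SUB R0, 2  → R0 = 4 - 2 = 2
  SUB R0, 1  → R0 = 2 - 1 = 1
  ADD R0, 5  → R0 = 1 + 5 = 6
Final: R0 = 6

6


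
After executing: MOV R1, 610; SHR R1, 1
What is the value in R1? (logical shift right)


Register state trace:
  MOV R1, 610  → R1 = 610
  SHR R1, 1  → R1 = 610 >> 1 = 610 // 2^1 = 305
Final: R1 = 305

305


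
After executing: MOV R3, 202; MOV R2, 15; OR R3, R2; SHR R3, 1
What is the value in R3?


Register state trace:
  MOV R3, 202  → R3 = 202 (0b11001010)
  MOV R2, 15  → R2 = 15 (0b00001111)
  OR R3, R2  → R3 = 202 OR 15 = 207 (0b11001111)
  SHR R3, 1  → R3 = 207 >> 1 = 103
Final: R3 = 103

103


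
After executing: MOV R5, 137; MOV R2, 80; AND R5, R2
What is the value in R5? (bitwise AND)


Register state trace:
  MOV R5, 137  → R5 = 137 (0b10001001)
  MOV R2, 80  → R2 = 80 (0b01010000)
  AND R5, R2  → R5 = 137 AND 80 = 0 (0b00000000)
Final: R5 = 0

0


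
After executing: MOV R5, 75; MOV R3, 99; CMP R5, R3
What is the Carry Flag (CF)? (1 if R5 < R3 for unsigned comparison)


Register state trace:
  MOV R5, 75  → R5 = 75
  MOV R3, 99  → R3 = 99
  CMP R5, R3  → unsigned 75 - 99: borrow occurs
  75 < 99, so CF = 1
CF = 1

1


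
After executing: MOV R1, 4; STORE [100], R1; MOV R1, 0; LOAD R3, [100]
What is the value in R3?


Register and memory trace:
  MOV R1, 4  → R1 = 4
  STORE [100], R1  → mem[100] = 4
  MOV R1, 0  → R1 = 0
  LOAD R3, [100]  → R3 = mem[100] = 4
Final: R3 = 4

4


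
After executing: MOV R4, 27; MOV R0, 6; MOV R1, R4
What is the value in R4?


Register state trace:
  MOV R4, 27  → R4 = 27
  MOV R0, 6  → R0 = 6
  MOV R1, R4  → R1 = 27
Final: R4 = 27

27


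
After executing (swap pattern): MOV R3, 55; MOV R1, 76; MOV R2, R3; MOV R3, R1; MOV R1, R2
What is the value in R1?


Register state trace (swap pattern):
  MOV R3, 55  → R3 = 55
  MOV R1, 76  → R1 = 76
  MOV R2, R3  → R2 = 55  (save R3)
  MOV R3, R1  → R3 = 76  (R3 gets R1's value)
  MOV R1, R2  → R1 = 55  (R1 gets saved value)
Final: R1 = 55

55


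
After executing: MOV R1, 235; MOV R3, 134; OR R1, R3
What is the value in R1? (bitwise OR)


Register state trace:
  MOV R1, 235  → R1 = 235 (0b11101011)
  MOV R3, 134  → R3 = 134 (0b10000110)
  OR R1, R3   → R1 = 235 OR 134 = 239 (0b11101111)
Final: R1 = 239

239


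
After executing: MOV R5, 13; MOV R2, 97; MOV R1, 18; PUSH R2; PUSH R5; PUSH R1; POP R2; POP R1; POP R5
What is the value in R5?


Stack trace (top is rightmost):
  MOV R5, 13  → R5 = 13
  MOV R2, 97  → R2 = 97
  MOV R1, 18  → R1 = 18
  PUSH R2  → stack: [97]
  PUSH R5  → stack: [97, 13]
  PUSH R1  → stack: [97, 13, 18]
  POP R2  → R2 = 18, stack: [97, 13]
  POP R1  → R1 = 13, stack: [97]
  POP R5  → R5 = 97, stack: []
Final: R5 = 97

97


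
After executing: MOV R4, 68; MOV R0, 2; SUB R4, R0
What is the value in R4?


Register state trace:
  MOV R4, 68  → R4 = 68
  MOV R0, 2  → R0 = 2
  SUB R4, R0  → R4 = 68 - 2 = 66
Final: R4 = 66

66


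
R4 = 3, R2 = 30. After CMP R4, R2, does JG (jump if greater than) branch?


Trace:
  R4 = 3, R2 = 30
  CMP R4, R2  → compares 3 vs 30
  JG checks: is 3 greater than 30?
  3 < 30, so condition is false
Branch taken: No

No


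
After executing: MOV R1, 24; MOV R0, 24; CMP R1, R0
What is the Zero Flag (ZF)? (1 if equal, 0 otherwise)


Register state trace:
  MOV R1, 24  → R1 = 24
  MOV R0, 24  → R0 = 24
  CMP R1, R0  → computes 24 - 24 = 0
  Result is zero, so values are equal
ZF = 1

1


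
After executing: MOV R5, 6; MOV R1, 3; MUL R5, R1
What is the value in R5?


Register state trace:
  MOV R5, 6  → R5 = 6
  MOV R1, 3  → R1 = 3
  MUL R5, R1  → R5 = 6 * 3 = 18
Final: R5 = 18

18


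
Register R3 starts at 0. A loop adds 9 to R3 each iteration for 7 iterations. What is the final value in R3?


Starting value: R3 = 0
  Iter 1: R3 = 0 + 9 = 9
  Iter 2: R3 = 9 + 9 = 18
  Iter 3: R3 = 18 + 9 = 27
  Iter 4: R3 = 27 + 9 = 36
  Iter 5: R3 = 36 + 9 = 45
  Iter 6: R3 = 45 + 9 = 54
  Iter 7: R3 = 54 + 9 = 63
Final: R3 = 63

63


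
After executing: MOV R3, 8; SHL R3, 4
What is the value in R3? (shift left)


Register state trace:
  MOV R3, 8  → R3 = 8
  SHL R3, 4  → R3 = 8 << 4 = 8 * 2^4 = 128
Final: R3 = 128

128


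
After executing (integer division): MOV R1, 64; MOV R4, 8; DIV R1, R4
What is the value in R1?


Register state trace:
  MOV R1, 64  → R1 = 64
  MOV R4, 8  → R4 = 8
  DIV R1, R4  → R1 = 64 // 8 = 8
Final: R1 = 8

8


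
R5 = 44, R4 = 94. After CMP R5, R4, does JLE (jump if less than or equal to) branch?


Trace:
  R5 = 44, R4 = 94
  CMP R5, R4  → compares 44 vs 94
  JLE checks: is 44 less than or equal to 94?
  44 < 94, so condition is true
Branch taken: Yes

Yes


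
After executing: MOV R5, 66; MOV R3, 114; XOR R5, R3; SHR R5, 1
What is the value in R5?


Register state trace:
  MOV R5, 66  → R5 = 66 (0b01000010)
  MOV R3, 114  → R3 = 114 (0b01110010)
  XOR R5, R3  → R5 = 66 XOR 114 = 48 (0b00110000)
  SHR R5, 1  → R5 = 48 >> 1 = 24
Final: R5 = 24

24


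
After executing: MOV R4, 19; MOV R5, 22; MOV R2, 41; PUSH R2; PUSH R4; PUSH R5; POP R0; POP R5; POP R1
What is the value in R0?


Stack trace (top is rightmost):
  MOV R4, 19  → R4 = 19
  MOV R5, 22  → R5 = 22
  MOV R2, 41  → R2 = 41
  PUSH R2  → stack: [41]
  PUSH R4  → stack: [41, 19]
  PUSH R5  → stack: [41, 19, 22]
  POP R0  → R0 = 22, stack: [41, 19]
  POP R5  → R5 = 19, stack: [41]
  POP R1  → R1 = 41, stack: []
Final: R0 = 22

22


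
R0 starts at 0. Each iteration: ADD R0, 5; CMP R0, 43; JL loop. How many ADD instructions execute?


Loop trace (R0 starts at 0, target 43, step 5):
  ADD #1: R0 = 0 + 5 = 5  → 5 < 43, loop
  ADD #2: R0 = 5 + 5 = 10  → 10 < 43, loop
  ADD #3: R0 = 10 + 5 = 15  → 15 < 43, loop
  ADD #4: R0 = 15 + 5 = 20  → 20 < 43, loop
  ADD #5: R0 = 20 + 5 = 25  → 25 < 43, loop
  ADD #6: R0 = 25 + 5 = 30  → 30 < 43, loop
  ADD #7: R0 = 30 + 5 = 35  → 35 < 43, loop
  ADD #8: R0 = 35 + 5 = 40  → 40 < 43, loop
  ADD #9: R0 = 40 + 5 = 45  → 45 >= 43, exit
Total ADD instructions: 9

9


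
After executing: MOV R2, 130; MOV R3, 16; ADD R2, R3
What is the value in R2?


Register state trace:
  MOV R2, 130  → R2 = 130
  MOV R3, 16  → R3 = 16
  ADD R2, R3  → R2 = 130 + 16 = 146
Final: R2 = 146

146


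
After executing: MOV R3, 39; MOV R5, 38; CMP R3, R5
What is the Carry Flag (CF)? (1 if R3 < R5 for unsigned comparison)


Register state trace:
  MOV R3, 39  → R3 = 39
  MOV R5, 38  → R5 = 38
  CMP R3, R5  → unsigned 39 - 38: no borrow
  39 >= 38, so CF = 0
CF = 0

0


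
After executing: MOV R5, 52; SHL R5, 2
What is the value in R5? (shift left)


Register state trace:
  MOV R5, 52  → R5 = 52
  SHL R5, 2  → R5 = 52 << 2 = 52 * 2^2 = 208
Final: R5 = 208

208


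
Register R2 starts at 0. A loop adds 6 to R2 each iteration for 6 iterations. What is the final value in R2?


Starting value: R2 = 0
  Iter 1: R2 = 0 + 6 = 6
  Iter 2: R2 = 6 + 6 = 12
  Iter 3: R2 = 12 + 6 = 18
  Iter 4: R2 = 18 + 6 = 24
  Iter 5: R2 = 24 + 6 = 30
  Iter 6: R2 = 30 + 6 = 36
Final: R2 = 36

36


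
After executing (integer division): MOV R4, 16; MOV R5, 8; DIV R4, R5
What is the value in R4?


Register state trace:
  MOV R4, 16  → R4 = 16
  MOV R5, 8  → R5 = 8
  DIV R4, R5  → R4 = 16 // 8 = 2
Final: R4 = 2

2


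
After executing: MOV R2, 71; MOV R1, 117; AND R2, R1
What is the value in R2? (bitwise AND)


Register state trace:
  MOV R2, 71  → R2 = 71 (0b01000111)
  MOV R1, 117  → R1 = 117 (0b01110101)
  AND R2, R1  → R2 = 71 AND 117 = 69 (0b01000101)
Final: R2 = 69

69


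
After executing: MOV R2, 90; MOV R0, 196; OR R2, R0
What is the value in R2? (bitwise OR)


Register state trace:
  MOV R2, 90  → R2 = 90 (0b01011010)
  MOV R0, 196  → R0 = 196 (0b11000100)
  OR R2, R0   → R2 = 90 OR 196 = 222 (0b11011110)
Final: R2 = 222

222


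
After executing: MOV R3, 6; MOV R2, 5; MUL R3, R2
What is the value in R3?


Register state trace:
  MOV R3, 6  → R3 = 6
  MOV R2, 5  → R2 = 5
  MUL R3, R2  → R3 = 6 * 5 = 30
Final: R3 = 30

30


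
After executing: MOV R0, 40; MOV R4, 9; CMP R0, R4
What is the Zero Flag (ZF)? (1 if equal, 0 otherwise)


Register state trace:
  MOV R0, 40  → R0 = 40
  MOV R4, 9  → R4 = 9
  CMP R0, R4  → computes 40 - 9 = 31
  Result is nonzero, so values are not equal
ZF = 0

0


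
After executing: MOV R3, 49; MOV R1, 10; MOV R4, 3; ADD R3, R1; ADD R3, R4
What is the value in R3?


Register state trace:
  MOV R3, 49  → R3 = 49
  MOV R1, 10  → R1 = 10
  MOV R4, 3  → R4 = 3
  ADD R3, R1  → R3 = 49 + 10 = 59
  ADD R3, R4  → R3 = 59 + 3 = 62
Final: R3 = 62

62


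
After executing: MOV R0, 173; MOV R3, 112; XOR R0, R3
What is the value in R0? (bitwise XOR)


Register state trace:
  MOV R0, 173  → R0 = 173 (0b10101101)
  MOV R3, 112  → R3 = 112 (0b01110000)
  XOR R0, R3  → R0 = 173 XOR 112 = 221 (0b11011101)
Final: R0 = 221

221


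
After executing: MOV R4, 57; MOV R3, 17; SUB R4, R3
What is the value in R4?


Register state trace:
  MOV R4, 57  → R4 = 57
  MOV R3, 17  → R3 = 17
  SUB R4, R3  → R4 = 57 - 17 = 40
Final: R4 = 40

40


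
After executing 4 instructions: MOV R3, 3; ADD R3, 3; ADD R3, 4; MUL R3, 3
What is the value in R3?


Register state trace:
  MOV R3, 3  → R3 = 3
  ADD R3, 3  → R3 = 3 + 3 = 6
  ADD R3, 4  → R3 = 6 + 4 = 10
  MUL R3, 3  → R3 = 10 * 3 = 30
Final: R3 = 30

30


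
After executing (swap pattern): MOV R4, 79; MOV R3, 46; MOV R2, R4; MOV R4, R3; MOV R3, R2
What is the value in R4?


Register state trace (swap pattern):
  MOV R4, 79  → R4 = 79
  MOV R3, 46  → R3 = 46
  MOV R2, R4  → R2 = 79  (save R4)
  MOV R4, R3  → R4 = 46  (R4 gets R3's value)
  MOV R3, R2  → R3 = 79  (R3 gets saved value)
Final: R4 = 46

46


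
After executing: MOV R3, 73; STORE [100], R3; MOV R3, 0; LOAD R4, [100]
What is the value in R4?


Register and memory trace:
  MOV R3, 73  → R3 = 73
  STORE [100], R3  → mem[100] = 73
  MOV R3, 0  → R3 = 0
  LOAD R4, [100]  → R4 = mem[100] = 73
Final: R4 = 73

73


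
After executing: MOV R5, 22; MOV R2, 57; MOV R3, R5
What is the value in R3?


Register state trace:
  MOV R5, 22  → R5 = 22
  MOV R2, 57  → R2 = 57
  MOV R3, R5  → R3 = 22
Final: R3 = 22

22


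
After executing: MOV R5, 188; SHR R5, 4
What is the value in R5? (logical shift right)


Register state trace:
  MOV R5, 188  → R5 = 188
  SHR R5, 4  → R5 = 188 >> 4 = 188 // 2^4 = 11
Final: R5 = 11

11


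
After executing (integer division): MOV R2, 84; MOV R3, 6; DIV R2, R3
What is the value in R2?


Register state trace:
  MOV R2, 84  → R2 = 84
  MOV R3, 6  → R3 = 6
  DIV R2, R3  → R2 = 84 // 6 = 14
Final: R2 = 14

14


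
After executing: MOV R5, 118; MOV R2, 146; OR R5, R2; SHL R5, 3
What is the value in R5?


Register state trace:
  MOV R5, 118  → R5 = 118 (0b01110110)
  MOV R2, 146  → R2 = 146 (0b10010010)
  OR R5, R2  → R5 = 118 OR 146 = 246 (0b11110110)
  SHL R5, 3  → R5 = 246 << 3 = 1968
Final: R5 = 1968

1968


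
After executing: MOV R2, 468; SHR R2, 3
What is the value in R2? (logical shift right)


Register state trace:
  MOV R2, 468  → R2 = 468
  SHR R2, 3  → R2 = 468 >> 3 = 468 // 2^3 = 58
Final: R2 = 58

58


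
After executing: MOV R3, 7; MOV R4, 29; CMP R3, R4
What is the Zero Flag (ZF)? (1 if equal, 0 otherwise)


Register state trace:
  MOV R3, 7  → R3 = 7
  MOV R4, 29  → R4 = 29
  CMP R3, R4  → computes 7 - 29 = -22
  Result is nonzero, so values are not equal
ZF = 0

0


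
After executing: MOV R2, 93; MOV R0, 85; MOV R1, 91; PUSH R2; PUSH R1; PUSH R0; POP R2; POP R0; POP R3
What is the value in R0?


Stack trace (top is rightmost):
  MOV R2, 93  → R2 = 93
  MOV R0, 85  → R0 = 85
  MOV R1, 91  → R1 = 91
  PUSH R2  → stack: [93]
  PUSH R1  → stack: [93, 91]
  PUSH R0  → stack: [93, 91, 85]
  POP R2  → R2 = 85, stack: [93, 91]
  POP R0  → R0 = 91, stack: [93]
  POP R3  → R3 = 93, stack: []
Final: R0 = 91

91


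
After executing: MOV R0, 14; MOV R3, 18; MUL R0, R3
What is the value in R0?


Register state trace:
  MOV R0, 14  → R0 = 14
  MOV R3, 18  → R3 = 18
  MUL R0, R3  → R0 = 14 * 18 = 252
Final: R0 = 252

252


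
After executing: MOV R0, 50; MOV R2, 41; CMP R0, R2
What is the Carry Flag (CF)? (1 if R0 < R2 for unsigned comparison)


Register state trace:
  MOV R0, 50  → R0 = 50
  MOV R2, 41  → R2 = 41
  CMP R0, R2  → unsigned 50 - 41: no borrow
  50 >= 41, so CF = 0
CF = 0

0


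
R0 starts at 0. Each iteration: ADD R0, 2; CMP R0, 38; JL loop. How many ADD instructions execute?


Loop trace (R0 starts at 0, target 38, step 2):
  ADD #1: R0 = 0 + 2 = 2  → 2 < 38, loop
  ADD #2: R0 = 2 + 2 = 4  → 4 < 38, loop
  ADD #3: R0 = 4 + 2 = 6  → 6 < 38, loop
  ADD #4: R0 = 6 + 2 = 8  → 8 < 38, loop
  ADD #5: R0 = 8 + 2 = 10  → 10 < 38, loop
  ADD #6: R0 = 10 + 2 = 12  → 12 < 38, loop
  ADD #7: R0 = 12 + 2 = 14  → 14 < 38, loop
  ADD #8: R0 = 14 + 2 = 16  → 16 < 38, loop
  ADD #9: R0 = 16 + 2 = 18  → 18 < 38, loop
  ADD #10: R0 = 18 + 2 = 20  → 20 < 38, loop
  ADD #11: R0 = 20 + 2 = 22  → 22 < 38, loop
  ADD #12: R0 = 22 + 2 = 24  → 24 < 38, loop
  ADD #13: R0 = 24 + 2 = 26  → 26 < 38, loop
  ADD #14: R0 = 26 + 2 = 28  → 28 < 38, loop
  ADD #15: R0 = 28 + 2 = 30  → 30 < 38, loop
  ADD #16: R0 = 30 + 2 = 32  → 32 < 38, loop
  ADD #17: R0 = 32 + 2 = 34  → 34 < 38, loop
  ADD #18: R0 = 34 + 2 = 36  → 36 < 38, loop
  ADD #19: R0 = 36 + 2 = 38  → 38 >= 38, exit
Total ADD instructions: 19

19


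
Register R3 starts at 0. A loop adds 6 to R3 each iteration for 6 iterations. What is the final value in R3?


Starting value: R3 = 0
  Iter 1: R3 = 0 + 6 = 6
  Iter 2: R3 = 6 + 6 = 12
  Iter 3: R3 = 12 + 6 = 18
  Iter 4: R3 = 18 + 6 = 24
  Iter 5: R3 = 24 + 6 = 30
  Iter 6: R3 = 30 + 6 = 36
Final: R3 = 36

36


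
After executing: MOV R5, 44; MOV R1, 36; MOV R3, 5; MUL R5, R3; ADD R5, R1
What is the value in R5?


Register state trace:
  MOV R5, 44  → R5 = 44
  MOV R1, 36  → R1 = 36
  MOV R3, 5  → R3 = 5
  MUL R5, R3  → R5 = 44 * 5 = 220
  ADD R5, R1  → R5 = 220 + 36 = 256
Final: R5 = 256

256


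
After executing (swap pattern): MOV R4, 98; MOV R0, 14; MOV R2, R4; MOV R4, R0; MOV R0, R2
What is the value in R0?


Register state trace (swap pattern):
  MOV R4, 98  → R4 = 98
  MOV R0, 14  → R0 = 14
  MOV R2, R4  → R2 = 98  (save R4)
  MOV R4, R0  → R4 = 14  (R4 gets R0's value)
  MOV R0, R2  → R0 = 98  (R0 gets saved value)
Final: R0 = 98

98


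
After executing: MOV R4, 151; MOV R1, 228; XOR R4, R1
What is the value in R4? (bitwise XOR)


Register state trace:
  MOV R4, 151  → R4 = 151 (0b10010111)
  MOV R1, 228  → R1 = 228 (0b11100100)
  XOR R4, R1  → R4 = 151 XOR 228 = 115 (0b01110011)
Final: R4 = 115

115


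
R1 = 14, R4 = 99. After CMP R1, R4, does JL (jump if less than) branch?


Trace:
  R1 = 14, R4 = 99
  CMP R1, R4  → compares 14 vs 99
  JL checks: is 14 less than 99?
  14 < 99, so condition is true
Branch taken: Yes

Yes


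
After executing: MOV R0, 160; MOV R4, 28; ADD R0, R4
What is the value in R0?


Register state trace:
  MOV R0, 160  → R0 = 160
  MOV R4, 28  → R4 = 28
  ADD R0, R4  → R0 = 160 + 28 = 188
Final: R0 = 188

188


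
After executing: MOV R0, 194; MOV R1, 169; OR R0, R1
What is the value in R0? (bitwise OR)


Register state trace:
  MOV R0, 194  → R0 = 194 (0b11000010)
  MOV R1, 169  → R1 = 169 (0b10101001)
  OR R0, R1   → R0 = 194 OR 169 = 235 (0b11101011)
Final: R0 = 235

235


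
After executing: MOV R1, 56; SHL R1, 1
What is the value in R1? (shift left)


Register state trace:
  MOV R1, 56  → R1 = 56
  SHL R1, 1  → R1 = 56 << 1 = 56 * 2^1 = 112
Final: R1 = 112

112


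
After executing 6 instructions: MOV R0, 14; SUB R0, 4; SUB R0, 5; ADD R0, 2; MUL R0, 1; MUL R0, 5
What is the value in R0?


Register state trace:
  MOV R0, 14  → R0 = 14
  SUB R0, 4  → R0 = 14 - 4 = 10
  SUB R0, 5  → R0 = 10 - 5 = 5
  ADD R0, 2  → R0 = 5 + 2 = 7
  MUL R0, 1  → R0 = 7 * 1 = 7
  MUL R0, 5  → R0 = 7 * 5 = 35
Final: R0 = 35

35


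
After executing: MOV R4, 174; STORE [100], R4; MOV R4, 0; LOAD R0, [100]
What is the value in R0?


Register and memory trace:
  MOV R4, 174  → R4 = 174
  STORE [100], R4  → mem[100] = 174
  MOV R4, 0  → R4 = 0
  LOAD R0, [100]  → R0 = mem[100] = 174
Final: R0 = 174

174


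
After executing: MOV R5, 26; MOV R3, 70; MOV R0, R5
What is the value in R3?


Register state trace:
  MOV R5, 26  → R5 = 26
  MOV R3, 70  → R3 = 70
  MOV R0, R5  → R0 = 26
Final: R3 = 70

70


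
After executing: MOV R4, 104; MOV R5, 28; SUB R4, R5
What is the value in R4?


Register state trace:
  MOV R4, 104  → R4 = 104
  MOV R5, 28  → R5 = 28
  SUB R4, R5  → R4 = 104 - 28 = 76
Final: R4 = 76

76


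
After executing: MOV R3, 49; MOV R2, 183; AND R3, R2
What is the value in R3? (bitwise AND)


Register state trace:
  MOV R3, 49  → R3 = 49 (0b00110001)
  MOV R2, 183  → R2 = 183 (0b10110111)
  AND R3, R2  → R3 = 49 AND 183 = 49 (0b00110001)
Final: R3 = 49

49


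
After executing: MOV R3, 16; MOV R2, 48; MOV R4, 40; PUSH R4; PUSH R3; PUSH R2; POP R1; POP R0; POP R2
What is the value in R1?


Stack trace (top is rightmost):
  MOV R3, 16  → R3 = 16
  MOV R2, 48  → R2 = 48
  MOV R4, 40  → R4 = 40
  PUSH R4  → stack: [40]
  PUSH R3  → stack: [40, 16]
  PUSH R2  → stack: [40, 16, 48]
  POP R1  → R1 = 48, stack: [40, 16]
  POP R0  → R0 = 16, stack: [40]
  POP R2  → R2 = 40, stack: []
Final: R1 = 48

48


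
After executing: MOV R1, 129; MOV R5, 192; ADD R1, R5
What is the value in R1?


Register state trace:
  MOV R1, 129  → R1 = 129
  MOV R5, 192  → R5 = 192
  ADD R1, R5  → R1 = 129 + 192 = 321
Final: R1 = 321

321


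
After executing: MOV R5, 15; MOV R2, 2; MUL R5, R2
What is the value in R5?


Register state trace:
  MOV R5, 15  → R5 = 15
  MOV R2, 2  → R2 = 2
  MUL R5, R2  → R5 = 15 * 2 = 30
Final: R5 = 30

30


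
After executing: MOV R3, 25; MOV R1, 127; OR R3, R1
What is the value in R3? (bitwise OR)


Register state trace:
  MOV R3, 25  → R3 = 25 (0b00011001)
  MOV R1, 127  → R1 = 127 (0b01111111)
  OR R3, R1   → R3 = 25 OR 127 = 127 (0b01111111)
Final: R3 = 127

127


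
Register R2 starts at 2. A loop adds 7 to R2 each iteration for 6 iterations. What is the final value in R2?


Starting value: R2 = 2
  Iter 1: R2 = 2 + 7 = 9
  Iter 2: R2 = 9 + 7 = 16
  Iter 3: R2 = 16 + 7 = 23
  Iter 4: R2 = 23 + 7 = 30
  Iter 5: R2 = 30 + 7 = 37
  Iter 6: R2 = 37 + 7 = 44
Final: R2 = 44

44


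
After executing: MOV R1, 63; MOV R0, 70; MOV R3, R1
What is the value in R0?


Register state trace:
  MOV R1, 63  → R1 = 63
  MOV R0, 70  → R0 = 70
  MOV R3, R1  → R3 = 63
Final: R0 = 70

70


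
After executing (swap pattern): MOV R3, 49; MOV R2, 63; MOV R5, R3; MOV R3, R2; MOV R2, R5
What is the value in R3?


Register state trace (swap pattern):
  MOV R3, 49  → R3 = 49
  MOV R2, 63  → R2 = 63
  MOV R5, R3  → R5 = 49  (save R3)
  MOV R3, R2  → R3 = 63  (R3 gets R2's value)
  MOV R2, R5  → R2 = 49  (R2 gets saved value)
Final: R3 = 63

63


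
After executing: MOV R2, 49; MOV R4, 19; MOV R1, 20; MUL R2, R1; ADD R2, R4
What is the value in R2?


Register state trace:
  MOV R2, 49  → R2 = 49
  MOV R4, 19  → R4 = 19
  MOV R1, 20  → R1 = 20
  MUL R2, R1  → R2 = 49 * 20 = 980
  ADD R2, R4  → R2 = 980 + 19 = 999
Final: R2 = 999

999


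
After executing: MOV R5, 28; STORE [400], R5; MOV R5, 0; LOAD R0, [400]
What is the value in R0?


Register and memory trace:
  MOV R5, 28  → R5 = 28
  STORE [400], R5  → mem[400] = 28
  MOV R5, 0  → R5 = 0
  LOAD R0, [400]  → R0 = mem[400] = 28
Final: R0 = 28

28


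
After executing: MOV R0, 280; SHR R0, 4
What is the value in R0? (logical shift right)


Register state trace:
  MOV R0, 280  → R0 = 280
  SHR R0, 4  → R0 = 280 >> 4 = 280 // 2^4 = 17
Final: R0 = 17

17


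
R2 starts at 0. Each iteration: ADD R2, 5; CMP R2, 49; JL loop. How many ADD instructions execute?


Loop trace (R2 starts at 0, target 49, step 5):
  ADD #1: R2 = 0 + 5 = 5  → 5 < 49, loop
  ADD #2: R2 = 5 + 5 = 10  → 10 < 49, loop
  ADD #3: R2 = 10 + 5 = 15  → 15 < 49, loop
  ADD #4: R2 = 15 + 5 = 20  → 20 < 49, loop
  ADD #5: R2 = 20 + 5 = 25  → 25 < 49, loop
  ADD #6: R2 = 25 + 5 = 30  → 30 < 49, loop
  ADD #7: R2 = 30 + 5 = 35  → 35 < 49, loop
  ADD #8: R2 = 35 + 5 = 40  → 40 < 49, loop
  ADD #9: R2 = 40 + 5 = 45  → 45 < 49, loop
  ADD #10: R2 = 45 + 5 = 50  → 50 >= 49, exit
Total ADD instructions: 10

10


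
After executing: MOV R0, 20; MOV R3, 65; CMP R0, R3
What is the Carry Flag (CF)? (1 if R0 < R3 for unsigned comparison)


Register state trace:
  MOV R0, 20  → R0 = 20
  MOV R3, 65  → R3 = 65
  CMP R0, R3  → unsigned 20 - 65: borrow occurs
  20 < 65, so CF = 1
CF = 1

1


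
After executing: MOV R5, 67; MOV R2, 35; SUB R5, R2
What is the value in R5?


Register state trace:
  MOV R5, 67  → R5 = 67
  MOV R2, 35  → R2 = 35
  SUB R5, R2  → R5 = 67 - 35 = 32
Final: R5 = 32

32


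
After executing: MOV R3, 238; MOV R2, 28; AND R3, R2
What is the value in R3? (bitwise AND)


Register state trace:
  MOV R3, 238  → R3 = 238 (0b11101110)
  MOV R2, 28  → R2 = 28 (0b00011100)
  AND R3, R2  → R3 = 238 AND 28 = 12 (0b00001100)
Final: R3 = 12

12


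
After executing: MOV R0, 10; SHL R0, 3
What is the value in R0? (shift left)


Register state trace:
  MOV R0, 10  → R0 = 10
  SHL R0, 3  → R0 = 10 << 3 = 10 * 2^3 = 80
Final: R0 = 80

80


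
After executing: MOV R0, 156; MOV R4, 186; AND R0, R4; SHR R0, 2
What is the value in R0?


Register state trace:
  MOV R0, 156  → R0 = 156 (0b10011100)
  MOV R4, 186  → R4 = 186 (0b10111010)
  AND R0, R4  → R0 = 156 AND 186 = 152 (0b10011000)
  SHR R0, 2  → R0 = 152 >> 2 = 38
Final: R0 = 38

38


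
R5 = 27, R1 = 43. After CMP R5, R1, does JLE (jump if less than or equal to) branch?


Trace:
  R5 = 27, R1 = 43
  CMP R5, R1  → compares 27 vs 43
  JLE checks: is 27 less than or equal to 43?
  27 < 43, so condition is true
Branch taken: Yes

Yes


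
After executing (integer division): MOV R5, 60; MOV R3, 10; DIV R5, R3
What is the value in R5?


Register state trace:
  MOV R5, 60  → R5 = 60
  MOV R3, 10  → R3 = 10
  DIV R5, R3  → R5 = 60 // 10 = 6
Final: R5 = 6

6


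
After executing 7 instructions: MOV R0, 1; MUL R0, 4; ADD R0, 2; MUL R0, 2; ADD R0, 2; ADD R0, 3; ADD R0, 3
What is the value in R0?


Register state trace:
  MOV R0, 1  → R0 = 1
  MUL R0, 4  → R0 = 1 * 4 = 4
  ADD R0, 2  → R0 = 4 + 2 = 6
  MUL R0, 2  → R0 = 6 * 2 = 12
  ADD R0, 2  → R0 = 12 + 2 = 14
  ADD R0, 3  → R0 = 14 + 3 = 17
  ADD R0, 3  → R0 = 17 + 3 = 20
Final: R0 = 20

20


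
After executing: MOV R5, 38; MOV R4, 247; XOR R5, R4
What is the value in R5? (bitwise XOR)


Register state trace:
  MOV R5, 38  → R5 = 38 (0b00100110)
  MOV R4, 247  → R4 = 247 (0b11110111)
  XOR R5, R4  → R5 = 38 XOR 247 = 209 (0b11010001)
Final: R5 = 209

209


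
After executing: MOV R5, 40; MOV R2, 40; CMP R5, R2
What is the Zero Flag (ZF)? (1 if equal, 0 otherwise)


Register state trace:
  MOV R5, 40  → R5 = 40
  MOV R2, 40  → R2 = 40
  CMP R5, R2  → computes 40 - 40 = 0
  Result is zero, so values are equal
ZF = 1

1


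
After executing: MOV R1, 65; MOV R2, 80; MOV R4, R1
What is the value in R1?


Register state trace:
  MOV R1, 65  → R1 = 65
  MOV R2, 80  → R2 = 80
  MOV R4, R1  → R4 = 65
Final: R1 = 65

65


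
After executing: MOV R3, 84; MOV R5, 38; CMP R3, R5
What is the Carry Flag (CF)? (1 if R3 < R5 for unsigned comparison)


Register state trace:
  MOV R3, 84  → R3 = 84
  MOV R5, 38  → R5 = 38
  CMP R3, R5  → unsigned 84 - 38: no borrow
  84 >= 38, so CF = 0
CF = 0

0


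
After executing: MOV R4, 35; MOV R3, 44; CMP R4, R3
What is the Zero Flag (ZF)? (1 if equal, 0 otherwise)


Register state trace:
  MOV R4, 35  → R4 = 35
  MOV R3, 44  → R3 = 44
  CMP R4, R3  → computes 35 - 44 = -9
  Result is nonzero, so values are not equal
ZF = 0

0


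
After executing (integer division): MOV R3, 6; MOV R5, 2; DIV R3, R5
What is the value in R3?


Register state trace:
  MOV R3, 6  → R3 = 6
  MOV R5, 2  → R5 = 2
  DIV R3, R5  → R3 = 6 // 2 = 3
Final: R3 = 3

3


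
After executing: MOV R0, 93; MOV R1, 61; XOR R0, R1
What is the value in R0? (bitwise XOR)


Register state trace:
  MOV R0, 93  → R0 = 93 (0b01011101)
  MOV R1, 61  → R1 = 61 (0b00111101)
  XOR R0, R1  → R0 = 93 XOR 61 = 96 (0b01100000)
Final: R0 = 96

96


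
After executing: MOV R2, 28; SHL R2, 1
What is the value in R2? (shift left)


Register state trace:
  MOV R2, 28  → R2 = 28
  SHL R2, 1  → R2 = 28 << 1 = 28 * 2^1 = 56
Final: R2 = 56

56


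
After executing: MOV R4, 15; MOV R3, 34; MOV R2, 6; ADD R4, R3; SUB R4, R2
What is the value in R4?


Register state trace:
  MOV R4, 15  → R4 = 15
  MOV R3, 34  → R3 = 34
  MOV R2, 6  → R2 = 6
  ADD R4, R3  → R4 = 15 + 34 = 49
  SUB R4, R2  → R4 = 49 - 6 = 43
Final: R4 = 43

43


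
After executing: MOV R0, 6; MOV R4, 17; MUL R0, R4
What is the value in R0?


Register state trace:
  MOV R0, 6  → R0 = 6
  MOV R4, 17  → R4 = 17
  MUL R0, R4  → R0 = 6 * 17 = 102
Final: R0 = 102

102


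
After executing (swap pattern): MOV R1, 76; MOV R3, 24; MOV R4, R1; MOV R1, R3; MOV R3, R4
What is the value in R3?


Register state trace (swap pattern):
  MOV R1, 76  → R1 = 76
  MOV R3, 24  → R3 = 24
  MOV R4, R1  → R4 = 76  (save R1)
  MOV R1, R3  → R1 = 24  (R1 gets R3's value)
  MOV R3, R4  → R3 = 76  (R3 gets saved value)
Final: R3 = 76

76


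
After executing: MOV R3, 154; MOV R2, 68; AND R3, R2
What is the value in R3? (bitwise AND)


Register state trace:
  MOV R3, 154  → R3 = 154 (0b10011010)
  MOV R2, 68  → R2 = 68 (0b01000100)
  AND R3, R2  → R3 = 154 AND 68 = 0 (0b00000000)
Final: R3 = 0

0


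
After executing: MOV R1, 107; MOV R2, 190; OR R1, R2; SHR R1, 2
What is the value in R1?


Register state trace:
  MOV R1, 107  → R1 = 107 (0b01101011)
  MOV R2, 190  → R2 = 190 (0b10111110)
  OR R1, R2  → R1 = 107 OR 190 = 255 (0b11111111)
  SHR R1, 2  → R1 = 255 >> 2 = 63
Final: R1 = 63

63


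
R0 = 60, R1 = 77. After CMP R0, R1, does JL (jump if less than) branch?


Trace:
  R0 = 60, R1 = 77
  CMP R0, R1  → compares 60 vs 77
  JL checks: is 60 less than 77?
  60 < 77, so condition is true
Branch taken: Yes

Yes


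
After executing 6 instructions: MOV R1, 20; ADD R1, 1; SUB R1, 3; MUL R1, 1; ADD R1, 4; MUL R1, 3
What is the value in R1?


Register state trace:
  MOV R1, 20  → R1 = 20
  ADD R1, 1  → R1 = 20 + 1 = 21
  SUB R1, 3  → R1 = 21 - 3 = 18
  MUL R1, 1  → R1 = 18 * 1 = 18
  ADD R1, 4  → R1 = 18 + 4 = 22
  MUL R1, 3  → R1 = 22 * 3 = 66
Final: R1 = 66

66


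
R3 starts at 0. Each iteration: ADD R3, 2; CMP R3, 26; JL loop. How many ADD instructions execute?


Loop trace (R3 starts at 0, target 26, step 2):
  ADD #1: R3 = 0 + 2 = 2  → 2 < 26, loop
  ADD #2: R3 = 2 + 2 = 4  → 4 < 26, loop
  ADD #3: R3 = 4 + 2 = 6  → 6 < 26, loop
  ADD #4: R3 = 6 + 2 = 8  → 8 < 26, loop
  ADD #5: R3 = 8 + 2 = 10  → 10 < 26, loop
  ADD #6: R3 = 10 + 2 = 12  → 12 < 26, loop
  ADD #7: R3 = 12 + 2 = 14  → 14 < 26, loop
  ADD #8: R3 = 14 + 2 = 16  → 16 < 26, loop
  ADD #9: R3 = 16 + 2 = 18  → 18 < 26, loop
  ADD #10: R3 = 18 + 2 = 20  → 20 < 26, loop
  ADD #11: R3 = 20 + 2 = 22  → 22 < 26, loop
  ADD #12: R3 = 22 + 2 = 24  → 24 < 26, loop
  ADD #13: R3 = 24 + 2 = 26  → 26 >= 26, exit
Total ADD instructions: 13

13


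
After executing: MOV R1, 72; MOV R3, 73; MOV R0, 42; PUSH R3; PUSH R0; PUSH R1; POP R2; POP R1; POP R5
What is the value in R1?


Stack trace (top is rightmost):
  MOV R1, 72  → R1 = 72
  MOV R3, 73  → R3 = 73
  MOV R0, 42  → R0 = 42
  PUSH R3  → stack: [73]
  PUSH R0  → stack: [73, 42]
  PUSH R1  → stack: [73, 42, 72]
  POP R2  → R2 = 72, stack: [73, 42]
  POP R1  → R1 = 42, stack: [73]
  POP R5  → R5 = 73, stack: []
Final: R1 = 42

42


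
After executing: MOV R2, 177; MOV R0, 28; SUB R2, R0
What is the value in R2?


Register state trace:
  MOV R2, 177  → R2 = 177
  MOV R0, 28  → R0 = 28
  SUB R2, R0  → R2 = 177 - 28 = 149
Final: R2 = 149

149


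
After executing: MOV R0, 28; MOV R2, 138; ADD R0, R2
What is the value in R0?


Register state trace:
  MOV R0, 28  → R0 = 28
  MOV R2, 138  → R2 = 138
  ADD R0, R2  → R0 = 28 + 138 = 166
Final: R0 = 166

166


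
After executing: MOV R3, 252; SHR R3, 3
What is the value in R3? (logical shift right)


Register state trace:
  MOV R3, 252  → R3 = 252
  SHR R3, 3  → R3 = 252 >> 3 = 252 // 2^3 = 31
Final: R3 = 31

31


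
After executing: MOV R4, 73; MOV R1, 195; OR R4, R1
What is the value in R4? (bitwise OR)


Register state trace:
  MOV R4, 73  → R4 = 73 (0b01001001)
  MOV R1, 195  → R1 = 195 (0b11000011)
  OR R4, R1   → R4 = 73 OR 195 = 203 (0b11001011)
Final: R4 = 203

203


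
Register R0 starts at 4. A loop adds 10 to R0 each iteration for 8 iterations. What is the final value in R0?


Starting value: R0 = 4
  Iter 1: R0 = 4 + 10 = 14
  Iter 2: R0 = 14 + 10 = 24
  Iter 3: R0 = 24 + 10 = 34
  Iter 4: R0 = 34 + 10 = 44
  Iter 5: R0 = 44 + 10 = 54
  Iter 6: R0 = 54 + 10 = 64
  Iter 7: R0 = 64 + 10 = 74
  Iter 8: R0 = 74 + 10 = 84
Final: R0 = 84

84


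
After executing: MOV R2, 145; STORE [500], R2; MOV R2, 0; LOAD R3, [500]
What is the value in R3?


Register and memory trace:
  MOV R2, 145  → R2 = 145
  STORE [500], R2  → mem[500] = 145
  MOV R2, 0  → R2 = 0
  LOAD R3, [500]  → R3 = mem[500] = 145
Final: R3 = 145

145


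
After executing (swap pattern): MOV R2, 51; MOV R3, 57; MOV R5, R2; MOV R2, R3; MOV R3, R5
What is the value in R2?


Register state trace (swap pattern):
  MOV R2, 51  → R2 = 51
  MOV R3, 57  → R3 = 57
  MOV R5, R2  → R5 = 51  (save R2)
  MOV R2, R3  → R2 = 57  (R2 gets R3's value)
  MOV R3, R5  → R3 = 51  (R3 gets saved value)
Final: R2 = 57

57


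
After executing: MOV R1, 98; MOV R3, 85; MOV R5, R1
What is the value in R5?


Register state trace:
  MOV R1, 98  → R1 = 98
  MOV R3, 85  → R3 = 85
  MOV R5, R1  → R5 = 98
Final: R5 = 98

98


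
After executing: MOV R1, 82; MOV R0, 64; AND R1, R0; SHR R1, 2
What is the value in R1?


Register state trace:
  MOV R1, 82  → R1 = 82 (0b01010010)
  MOV R0, 64  → R0 = 64 (0b01000000)
  AND R1, R0  → R1 = 82 AND 64 = 64 (0b01000000)
  SHR R1, 2  → R1 = 64 >> 2 = 16
Final: R1 = 16

16


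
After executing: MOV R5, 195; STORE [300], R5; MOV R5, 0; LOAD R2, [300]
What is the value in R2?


Register and memory trace:
  MOV R5, 195  → R5 = 195
  STORE [300], R5  → mem[300] = 195
  MOV R5, 0  → R5 = 0
  LOAD R2, [300]  → R2 = mem[300] = 195
Final: R2 = 195

195


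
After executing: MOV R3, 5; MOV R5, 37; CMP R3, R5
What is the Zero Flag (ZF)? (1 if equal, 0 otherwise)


Register state trace:
  MOV R3, 5  → R3 = 5
  MOV R5, 37  → R5 = 37
  CMP R3, R5  → computes 5 - 37 = -32
  Result is nonzero, so values are not equal
ZF = 0

0


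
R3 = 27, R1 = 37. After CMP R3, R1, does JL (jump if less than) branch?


Trace:
  R3 = 27, R1 = 37
  CMP R3, R1  → compares 27 vs 37
  JL checks: is 27 less than 37?
  27 < 37, so condition is true
Branch taken: Yes

Yes


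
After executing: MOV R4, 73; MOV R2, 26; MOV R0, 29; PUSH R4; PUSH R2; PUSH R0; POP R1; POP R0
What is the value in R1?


Stack trace (top is rightmost):
  MOV R4, 73  → R4 = 73
  MOV R2, 26  → R2 = 26
  MOV R0, 29  → R0 = 29
  PUSH R4  → stack: [73]
  PUSH R2  → stack: [73, 26]
  PUSH R0  → stack: [73, 26, 29]
  POP R1  → R1 = 29, stack: [73, 26]
  POP R0  → R0 = 26, stack: [73]
Final: R1 = 29

29


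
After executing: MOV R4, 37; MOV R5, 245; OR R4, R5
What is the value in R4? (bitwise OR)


Register state trace:
  MOV R4, 37  → R4 = 37 (0b00100101)
  MOV R5, 245  → R5 = 245 (0b11110101)
  OR R4, R5   → R4 = 37 OR 245 = 245 (0b11110101)
Final: R4 = 245

245


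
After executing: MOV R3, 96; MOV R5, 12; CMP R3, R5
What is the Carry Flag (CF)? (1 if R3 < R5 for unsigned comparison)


Register state trace:
  MOV R3, 96  → R3 = 96
  MOV R5, 12  → R5 = 12
  CMP R3, R5  → unsigned 96 - 12: no borrow
  96 >= 12, so CF = 0
CF = 0

0


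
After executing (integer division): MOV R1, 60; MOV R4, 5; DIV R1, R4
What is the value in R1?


Register state trace:
  MOV R1, 60  → R1 = 60
  MOV R4, 5  → R4 = 5
  DIV R1, R4  → R1 = 60 // 5 = 12
Final: R1 = 12

12


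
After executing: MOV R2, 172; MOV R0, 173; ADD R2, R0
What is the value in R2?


Register state trace:
  MOV R2, 172  → R2 = 172
  MOV R0, 173  → R0 = 173
  ADD R2, R0  → R2 = 172 + 173 = 345
Final: R2 = 345

345


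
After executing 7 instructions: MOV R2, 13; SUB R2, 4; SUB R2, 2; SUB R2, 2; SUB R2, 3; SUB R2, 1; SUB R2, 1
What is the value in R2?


Register state trace:
  MOV R2, 13  → R2 = 13
  SUB R2, 4  → R2 = 13 - 4 = 9
  SUB R2, 2  → R2 = 9 - 2 = 7
  SUB R2, 2  → R2 = 7 - 2 = 5
  SUB R2, 3  → R2 = 5 - 3 = 2
  SUB R2, 1  → R2 = 2 - 1 = 1
  SUB R2, 1  → R2 = 1 - 1 = 0
Final: R2 = 0

0


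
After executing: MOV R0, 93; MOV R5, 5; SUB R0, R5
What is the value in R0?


Register state trace:
  MOV R0, 93  → R0 = 93
  MOV R5, 5  → R5 = 5
  SUB R0, R5  → R0 = 93 - 5 = 88
Final: R0 = 88

88


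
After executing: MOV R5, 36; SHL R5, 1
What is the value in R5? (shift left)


Register state trace:
  MOV R5, 36  → R5 = 36
  SHL R5, 1  → R5 = 36 << 1 = 36 * 2^1 = 72
Final: R5 = 72

72


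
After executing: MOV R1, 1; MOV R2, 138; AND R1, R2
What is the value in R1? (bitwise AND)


Register state trace:
  MOV R1, 1  → R1 = 1 (0b00000001)
  MOV R2, 138  → R2 = 138 (0b10001010)
  AND R1, R2  → R1 = 1 AND 138 = 0 (0b00000000)
Final: R1 = 0

0


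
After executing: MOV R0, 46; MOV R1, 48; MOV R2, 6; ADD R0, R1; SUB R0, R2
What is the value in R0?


Register state trace:
  MOV R0, 46  → R0 = 46
  MOV R1, 48  → R1 = 48
  MOV R2, 6  → R2 = 6
  ADD R0, R1  → R0 = 46 + 48 = 94
  SUB R0, R2  → R0 = 94 - 6 = 88
Final: R0 = 88

88


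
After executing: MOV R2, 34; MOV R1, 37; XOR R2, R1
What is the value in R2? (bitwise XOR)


Register state trace:
  MOV R2, 34  → R2 = 34 (0b00100010)
  MOV R1, 37  → R1 = 37 (0b00100101)
  XOR R2, R1  → R2 = 34 XOR 37 = 7 (0b00000111)
Final: R2 = 7

7


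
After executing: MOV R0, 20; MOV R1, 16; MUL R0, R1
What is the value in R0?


Register state trace:
  MOV R0, 20  → R0 = 20
  MOV R1, 16  → R1 = 16
  MUL R0, R1  → R0 = 20 * 16 = 320
Final: R0 = 320

320


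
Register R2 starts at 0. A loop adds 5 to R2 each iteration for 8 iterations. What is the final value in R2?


Starting value: R2 = 0
  Iter 1: R2 = 0 + 5 = 5
  Iter 2: R2 = 5 + 5 = 10
  Iter 3: R2 = 10 + 5 = 15
  Iter 4: R2 = 15 + 5 = 20
  Iter 5: R2 = 20 + 5 = 25
  Iter 6: R2 = 25 + 5 = 30
  Iter 7: R2 = 30 + 5 = 35
  Iter 8: R2 = 35 + 5 = 40
Final: R2 = 40

40


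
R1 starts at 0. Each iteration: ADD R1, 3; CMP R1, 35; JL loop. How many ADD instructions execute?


Loop trace (R1 starts at 0, target 35, step 3):
  ADD #1: R1 = 0 + 3 = 3  → 3 < 35, loop
  ADD #2: R1 = 3 + 3 = 6  → 6 < 35, loop
  ADD #3: R1 = 6 + 3 = 9  → 9 < 35, loop
  ADD #4: R1 = 9 + 3 = 12  → 12 < 35, loop
  ADD #5: R1 = 12 + 3 = 15  → 15 < 35, loop
  ADD #6: R1 = 15 + 3 = 18  → 18 < 35, loop
  ADD #7: R1 = 18 + 3 = 21  → 21 < 35, loop
  ADD #8: R1 = 21 + 3 = 24  → 24 < 35, loop
  ADD #9: R1 = 24 + 3 = 27  → 27 < 35, loop
  ADD #10: R1 = 27 + 3 = 30  → 30 < 35, loop
  ADD #11: R1 = 30 + 3 = 33  → 33 < 35, loop
  ADD #12: R1 = 33 + 3 = 36  → 36 >= 35, exit
Total ADD instructions: 12

12


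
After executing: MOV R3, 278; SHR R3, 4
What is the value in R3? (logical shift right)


Register state trace:
  MOV R3, 278  → R3 = 278
  SHR R3, 4  → R3 = 278 >> 4 = 278 // 2^4 = 17
Final: R3 = 17

17


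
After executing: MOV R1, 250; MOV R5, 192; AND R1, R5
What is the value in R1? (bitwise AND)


Register state trace:
  MOV R1, 250  → R1 = 250 (0b11111010)
  MOV R5, 192  → R5 = 192 (0b11000000)
  AND R1, R5  → R1 = 250 AND 192 = 192 (0b11000000)
Final: R1 = 192

192


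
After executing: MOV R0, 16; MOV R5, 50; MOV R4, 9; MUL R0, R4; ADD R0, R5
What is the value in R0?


Register state trace:
  MOV R0, 16  → R0 = 16
  MOV R5, 50  → R5 = 50
  MOV R4, 9  → R4 = 9
  MUL R0, R4  → R0 = 16 * 9 = 144
  ADD R0, R5  → R0 = 144 + 50 = 194
Final: R0 = 194

194


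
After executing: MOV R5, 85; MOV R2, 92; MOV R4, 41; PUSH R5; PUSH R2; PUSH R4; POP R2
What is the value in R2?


Stack trace (top is rightmost):
  MOV R5, 85  → R5 = 85
  MOV R2, 92  → R2 = 92
  MOV R4, 41  → R4 = 41
  PUSH R5  → stack: [85]
  PUSH R2  → stack: [85, 92]
  PUSH R4  → stack: [85, 92, 41]
  POP R2  → R2 = 41, stack: [85, 92]
Final: R2 = 41

41


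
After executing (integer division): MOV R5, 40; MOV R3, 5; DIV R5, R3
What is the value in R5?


Register state trace:
  MOV R5, 40  → R5 = 40
  MOV R3, 5  → R3 = 5
  DIV R5, R3  → R5 = 40 // 5 = 8
Final: R5 = 8

8


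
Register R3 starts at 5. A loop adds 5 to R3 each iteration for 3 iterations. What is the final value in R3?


Starting value: R3 = 5
  Iter 1: R3 = 5 + 5 = 10
  Iter 2: R3 = 10 + 5 = 15
  Iter 3: R3 = 15 + 5 = 20
Final: R3 = 20

20


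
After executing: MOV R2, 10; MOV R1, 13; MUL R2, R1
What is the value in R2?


Register state trace:
  MOV R2, 10  → R2 = 10
  MOV R1, 13  → R1 = 13
  MUL R2, R1  → R2 = 10 * 13 = 130
Final: R2 = 130

130


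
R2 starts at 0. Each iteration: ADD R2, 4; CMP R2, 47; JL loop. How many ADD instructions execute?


Loop trace (R2 starts at 0, target 47, step 4):
  ADD #1: R2 = 0 + 4 = 4  → 4 < 47, loop
  ADD #2: R2 = 4 + 4 = 8  → 8 < 47, loop
  ADD #3: R2 = 8 + 4 = 12  → 12 < 47, loop
  ADD #4: R2 = 12 + 4 = 16  → 16 < 47, loop
  ADD #5: R2 = 16 + 4 = 20  → 20 < 47, loop
  ADD #6: R2 = 20 + 4 = 24  → 24 < 47, loop
  ADD #7: R2 = 24 + 4 = 28  → 28 < 47, loop
  ADD #8: R2 = 28 + 4 = 32  → 32 < 47, loop
  ADD #9: R2 = 32 + 4 = 36  → 36 < 47, loop
  ADD #10: R2 = 36 + 4 = 40  → 40 < 47, loop
  ADD #11: R2 = 40 + 4 = 44  → 44 < 47, loop
  ADD #12: R2 = 44 + 4 = 48  → 48 >= 47, exit
Total ADD instructions: 12

12


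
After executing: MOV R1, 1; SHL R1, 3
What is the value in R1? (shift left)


Register state trace:
  MOV R1, 1  → R1 = 1
  SHL R1, 3  → R1 = 1 << 3 = 1 * 2^3 = 8
Final: R1 = 8

8


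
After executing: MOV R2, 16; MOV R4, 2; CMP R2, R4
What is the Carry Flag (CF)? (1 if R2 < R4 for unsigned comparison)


Register state trace:
  MOV R2, 16  → R2 = 16
  MOV R4, 2  → R4 = 2
  CMP R2, R4  → unsigned 16 - 2: no borrow
  16 >= 2, so CF = 0
CF = 0

0


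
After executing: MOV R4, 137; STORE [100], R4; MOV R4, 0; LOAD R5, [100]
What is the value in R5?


Register and memory trace:
  MOV R4, 137  → R4 = 137
  STORE [100], R4  → mem[100] = 137
  MOV R4, 0  → R4 = 0
  LOAD R5, [100]  → R5 = mem[100] = 137
Final: R5 = 137

137


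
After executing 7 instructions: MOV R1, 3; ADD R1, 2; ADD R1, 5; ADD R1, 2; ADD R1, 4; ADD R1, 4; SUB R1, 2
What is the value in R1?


Register state trace:
  MOV R1, 3  → R1 = 3
  ADD R1, 2  → R1 = 3 + 2 = 5
  ADD R1, 5  → R1 = 5 + 5 = 10
  ADD R1, 2  → R1 = 10 + 2 = 12
  ADD R1, 4  → R1 = 12 + 4 = 16
  ADD R1, 4  → R1 = 16 + 4 = 20
  SUB R1, 2  → R1 = 20 - 2 = 18
Final: R1 = 18

18
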